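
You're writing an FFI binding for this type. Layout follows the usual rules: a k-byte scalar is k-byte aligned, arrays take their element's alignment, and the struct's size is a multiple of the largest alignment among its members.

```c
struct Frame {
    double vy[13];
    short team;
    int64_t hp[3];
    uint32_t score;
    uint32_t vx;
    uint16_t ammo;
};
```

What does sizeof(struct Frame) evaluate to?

0..104  vy  (104B, 8-aligned)
104..106  team  (2B, 2-aligned)
106..112  -- padding (6B)
112..136  hp  (24B, 8-aligned)
136..140  score  (4B, 4-aligned)
140..144  vx  (4B, 4-aligned)
144..146  ammo  (2B, 2-aligned)
146..152  -- tail padding (6B)
sizeof = 152, alignof = 8

152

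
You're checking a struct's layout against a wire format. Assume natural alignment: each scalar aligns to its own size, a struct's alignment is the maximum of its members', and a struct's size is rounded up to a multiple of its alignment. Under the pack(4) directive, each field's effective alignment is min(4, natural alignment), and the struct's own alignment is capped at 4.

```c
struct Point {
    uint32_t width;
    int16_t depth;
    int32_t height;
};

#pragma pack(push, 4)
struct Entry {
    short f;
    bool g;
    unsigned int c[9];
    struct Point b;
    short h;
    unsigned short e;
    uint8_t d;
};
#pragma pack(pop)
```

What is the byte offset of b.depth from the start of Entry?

Point: width at 0 (size 4, align 4) → ends 4; depth at 4 (size 2, align 2) → ends 6; pad 2 to align 4 for height; height at 8 (size 4, align 4) → ends 12; total 12 bytes, alignment 4
f at 0 (size 2, align 2) → ends 2
g at 2 (size 1, align 1) → ends 3
pad 1 to align 4 for c
c at 4 (size 36, align 4) → ends 40
b at 40 (size 12, align 4) → ends 52
within Point: depth at 4
40 + 4 = 44

44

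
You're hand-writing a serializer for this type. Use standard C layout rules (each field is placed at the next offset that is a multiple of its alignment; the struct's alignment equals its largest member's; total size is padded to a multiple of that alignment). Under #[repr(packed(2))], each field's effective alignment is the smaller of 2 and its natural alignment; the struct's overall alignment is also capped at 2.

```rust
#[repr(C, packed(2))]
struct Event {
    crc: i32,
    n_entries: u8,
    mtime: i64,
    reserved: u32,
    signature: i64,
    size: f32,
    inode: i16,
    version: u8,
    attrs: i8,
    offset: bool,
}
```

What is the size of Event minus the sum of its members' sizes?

@0: crc [4B, align 2] → 4
@4: n_entries [1B, align 1] → 5
+1 pad (align 2)
@6: mtime [8B, align 2] → 14
@14: reserved [4B, align 2] → 18
@18: signature [8B, align 2] → 26
@26: size [4B, align 2] → 30
@30: inode [2B, align 2] → 32
@32: version [1B, align 1] → 33
@33: attrs [1B, align 1] → 34
@34: offset [1B, align 1] → 35
+1 tail pad (align 2)
size 36, align 2
data bytes 34, size 36 → padding 2

2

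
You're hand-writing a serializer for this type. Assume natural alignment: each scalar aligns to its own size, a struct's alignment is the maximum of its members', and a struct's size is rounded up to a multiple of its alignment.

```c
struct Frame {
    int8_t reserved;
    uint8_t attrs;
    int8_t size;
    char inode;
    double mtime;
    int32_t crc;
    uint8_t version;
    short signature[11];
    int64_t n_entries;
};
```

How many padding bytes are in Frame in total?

0..1  reserved  (1B, 1-aligned)
1..2  attrs  (1B, 1-aligned)
2..3  size  (1B, 1-aligned)
3..4  inode  (1B, 1-aligned)
4..8  -- padding (4B)
8..16  mtime  (8B, 8-aligned)
16..20  crc  (4B, 4-aligned)
20..21  version  (1B, 1-aligned)
21..22  -- padding (1B)
22..44  signature  (22B, 2-aligned)
44..48  -- padding (4B)
48..56  n_entries  (8B, 8-aligned)
sizeof = 56, alignof = 8
data bytes 47, size 56 → padding 9

9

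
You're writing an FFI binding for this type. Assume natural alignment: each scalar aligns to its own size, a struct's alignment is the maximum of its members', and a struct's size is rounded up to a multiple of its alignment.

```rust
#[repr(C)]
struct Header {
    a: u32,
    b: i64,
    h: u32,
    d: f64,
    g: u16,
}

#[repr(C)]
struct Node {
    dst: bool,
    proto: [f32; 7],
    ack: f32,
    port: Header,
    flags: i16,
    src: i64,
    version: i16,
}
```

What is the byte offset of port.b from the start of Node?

48

Header: 0..4  a  (4B, 4-aligned); 4..8  -- padding (4B); 8..16  b  (8B, 8-aligned); 16..20  h  (4B, 4-aligned); 20..24  -- padding (4B); 24..32  d  (8B, 8-aligned); 32..34  g  (2B, 2-aligned); 34..40  -- tail padding (6B); sizeof = 40, alignof = 8
0..1  dst  (1B, 1-aligned)
1..4  -- padding (3B)
4..32  proto  (28B, 4-aligned)
32..36  ack  (4B, 4-aligned)
36..40  -- padding (4B)
40..80  port  (40B, 8-aligned)
within Header: b at 8
40 + 8 = 48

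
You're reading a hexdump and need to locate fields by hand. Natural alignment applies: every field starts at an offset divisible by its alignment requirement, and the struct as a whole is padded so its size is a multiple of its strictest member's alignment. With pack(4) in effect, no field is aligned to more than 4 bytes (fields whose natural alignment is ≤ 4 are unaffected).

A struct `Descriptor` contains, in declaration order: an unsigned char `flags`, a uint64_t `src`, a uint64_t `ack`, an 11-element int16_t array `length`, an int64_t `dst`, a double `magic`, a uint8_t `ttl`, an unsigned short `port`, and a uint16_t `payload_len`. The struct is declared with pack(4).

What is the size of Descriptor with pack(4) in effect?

@0: flags [1B, align 1] → 1
+3 pad (align 4)
@4: src [8B, align 4] → 12
@12: ack [8B, align 4] → 20
@20: length [22B, align 2] → 42
+2 pad (align 4)
@44: dst [8B, align 4] → 52
@52: magic [8B, align 4] → 60
@60: ttl [1B, align 1] → 61
+1 pad (align 2)
@62: port [2B, align 2] → 64
@64: payload_len [2B, align 2] → 66
+2 tail pad (align 4)
size 68, align 4

68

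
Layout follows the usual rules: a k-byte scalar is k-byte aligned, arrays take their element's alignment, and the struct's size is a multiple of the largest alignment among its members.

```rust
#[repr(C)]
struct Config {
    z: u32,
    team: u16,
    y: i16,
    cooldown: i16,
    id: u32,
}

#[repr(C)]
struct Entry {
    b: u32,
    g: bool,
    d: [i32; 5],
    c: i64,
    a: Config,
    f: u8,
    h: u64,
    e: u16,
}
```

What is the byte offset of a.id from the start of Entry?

52

Config: 0..4  z  (4B, 4-aligned); 4..6  team  (2B, 2-aligned); 6..8  y  (2B, 2-aligned); 8..10  cooldown  (2B, 2-aligned); 10..12  -- padding (2B); 12..16  id  (4B, 4-aligned); sizeof = 16, alignof = 4
0..4  b  (4B, 4-aligned)
4..5  g  (1B, 1-aligned)
5..8  -- padding (3B)
8..28  d  (20B, 4-aligned)
28..32  -- padding (4B)
32..40  c  (8B, 8-aligned)
40..56  a  (16B, 4-aligned)
within Config: id at 12
40 + 12 = 52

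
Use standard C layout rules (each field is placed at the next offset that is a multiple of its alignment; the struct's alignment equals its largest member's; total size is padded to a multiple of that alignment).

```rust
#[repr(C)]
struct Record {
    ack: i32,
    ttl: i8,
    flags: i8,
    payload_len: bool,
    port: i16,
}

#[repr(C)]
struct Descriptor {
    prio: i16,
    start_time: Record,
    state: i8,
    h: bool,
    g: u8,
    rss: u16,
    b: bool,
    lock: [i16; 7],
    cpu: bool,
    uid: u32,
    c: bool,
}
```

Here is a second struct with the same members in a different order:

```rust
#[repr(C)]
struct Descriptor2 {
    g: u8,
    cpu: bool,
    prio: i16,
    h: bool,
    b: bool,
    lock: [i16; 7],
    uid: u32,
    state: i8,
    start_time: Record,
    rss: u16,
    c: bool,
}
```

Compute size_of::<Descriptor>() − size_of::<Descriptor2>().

4

Record: 0..4  ack  (4B, 4-aligned); 4..5  ttl  (1B, 1-aligned); 5..6  flags  (1B, 1-aligned); 6..7  payload_len  (1B, 1-aligned); 7..8  -- padding (1B); 8..10  port  (2B, 2-aligned); 10..12  -- tail padding (2B); sizeof = 12, alignof = 4
0..2  prio  (2B, 2-aligned)
2..4  -- padding (2B)
4..16  start_time  (12B, 4-aligned)
16..17  state  (1B, 1-aligned)
17..18  h  (1B, 1-aligned)
18..19  g  (1B, 1-aligned)
19..20  -- padding (1B)
20..22  rss  (2B, 2-aligned)
22..23  b  (1B, 1-aligned)
23..24  -- padding (1B)
24..38  lock  (14B, 2-aligned)
38..39  cpu  (1B, 1-aligned)
39..40  -- padding (1B)
40..44  uid  (4B, 4-aligned)
44..45  c  (1B, 1-aligned)
45..48  -- tail padding (3B)
sizeof = 48, alignof = 4
— Descriptor2 —
0..1  g  (1B, 1-aligned)
1..2  cpu  (1B, 1-aligned)
2..4  prio  (2B, 2-aligned)
4..5  h  (1B, 1-aligned)
5..6  b  (1B, 1-aligned)
6..20  lock  (14B, 2-aligned)
20..24  uid  (4B, 4-aligned)
24..25  state  (1B, 1-aligned)
25..28  -- padding (3B)
28..40  start_time  (12B, 4-aligned)
40..42  rss  (2B, 2-aligned)
42..43  c  (1B, 1-aligned)
43..44  -- tail padding (1B)
sizeof = 44, alignof = 4
48 − 44 = 4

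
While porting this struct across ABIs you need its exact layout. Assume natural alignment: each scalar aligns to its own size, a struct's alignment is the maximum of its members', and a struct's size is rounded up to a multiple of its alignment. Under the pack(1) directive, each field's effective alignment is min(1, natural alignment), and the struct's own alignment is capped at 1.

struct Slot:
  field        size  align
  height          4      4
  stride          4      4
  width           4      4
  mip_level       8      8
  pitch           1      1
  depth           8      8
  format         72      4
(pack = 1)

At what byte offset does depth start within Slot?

21

@0: height [4B, align 1] → 4
@4: stride [4B, align 1] → 8
@8: width [4B, align 1] → 12
@12: mip_level [8B, align 1] → 20
@20: pitch [1B, align 1] → 21
@21: depth [8B, align 1] → 29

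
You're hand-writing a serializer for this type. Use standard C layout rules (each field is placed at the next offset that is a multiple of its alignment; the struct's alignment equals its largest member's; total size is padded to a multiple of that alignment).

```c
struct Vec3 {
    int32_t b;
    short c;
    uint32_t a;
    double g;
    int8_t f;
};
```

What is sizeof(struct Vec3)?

@0: b [4B, align 4] → 4
@4: c [2B, align 2] → 6
+2 pad (align 4)
@8: a [4B, align 4] → 12
+4 pad (align 8)
@16: g [8B, align 8] → 24
@24: f [1B, align 1] → 25
+7 tail pad (align 8)
size 32, align 8

32 bytes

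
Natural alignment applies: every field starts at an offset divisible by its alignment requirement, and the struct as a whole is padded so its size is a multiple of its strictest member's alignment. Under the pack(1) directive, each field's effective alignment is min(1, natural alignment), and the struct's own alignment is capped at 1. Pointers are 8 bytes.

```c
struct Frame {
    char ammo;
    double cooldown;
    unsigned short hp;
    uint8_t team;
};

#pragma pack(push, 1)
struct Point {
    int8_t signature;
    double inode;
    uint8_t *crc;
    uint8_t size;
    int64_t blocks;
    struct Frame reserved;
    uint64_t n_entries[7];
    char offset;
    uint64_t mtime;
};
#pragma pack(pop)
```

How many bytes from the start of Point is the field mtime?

107

Frame: ammo at 0 (size 1, align 1) → ends 1; pad 7 to align 8 for cooldown; cooldown at 8 (size 8, align 8) → ends 16; hp at 16 (size 2, align 2) → ends 18; team at 18 (size 1, align 1) → ends 19; tail pad 5 to reach multiple of 8; total 24 bytes, alignment 8
signature at 0 (size 1, align 1) → ends 1
inode at 1 (size 8, align 1) → ends 9
crc at 9 (size 8, align 1) → ends 17
size at 17 (size 1, align 1) → ends 18
blocks at 18 (size 8, align 1) → ends 26
reserved at 26 (size 24, align 1) → ends 50
n_entries at 50 (size 56, align 1) → ends 106
offset at 106 (size 1, align 1) → ends 107
mtime at 107 (size 8, align 1) → ends 115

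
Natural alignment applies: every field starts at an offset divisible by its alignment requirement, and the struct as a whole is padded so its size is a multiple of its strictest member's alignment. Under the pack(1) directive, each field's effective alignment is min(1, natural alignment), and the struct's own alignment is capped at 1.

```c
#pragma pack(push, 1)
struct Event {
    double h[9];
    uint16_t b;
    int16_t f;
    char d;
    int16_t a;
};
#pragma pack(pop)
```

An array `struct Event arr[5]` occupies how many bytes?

395

0..72  h  (72B, 1-aligned)
72..74  b  (2B, 1-aligned)
74..76  f  (2B, 1-aligned)
76..77  d  (1B, 1-aligned)
77..79  a  (2B, 1-aligned)
sizeof = 79, alignof = 1
array of 5: 5 × 79 = 395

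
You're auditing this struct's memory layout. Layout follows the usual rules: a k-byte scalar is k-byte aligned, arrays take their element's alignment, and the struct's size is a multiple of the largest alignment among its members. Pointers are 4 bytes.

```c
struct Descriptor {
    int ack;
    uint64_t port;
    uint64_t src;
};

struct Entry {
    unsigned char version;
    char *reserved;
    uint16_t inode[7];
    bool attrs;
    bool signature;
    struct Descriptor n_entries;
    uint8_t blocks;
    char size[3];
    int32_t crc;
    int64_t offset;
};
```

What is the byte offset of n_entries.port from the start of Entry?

Descriptor: @0: ack [4B, align 4] → 4; +4 pad (align 8); @8: port [8B, align 8] → 16; @16: src [8B, align 8] → 24; size 24, align 8
@0: version [1B, align 1] → 1
+3 pad (align 4)
@4: reserved [4B, align 4] → 8
@8: inode [14B, align 2] → 22
@22: attrs [1B, align 1] → 23
@23: signature [1B, align 1] → 24
@24: n_entries [24B, align 8] → 48
within Descriptor: port at 8
24 + 8 = 32

32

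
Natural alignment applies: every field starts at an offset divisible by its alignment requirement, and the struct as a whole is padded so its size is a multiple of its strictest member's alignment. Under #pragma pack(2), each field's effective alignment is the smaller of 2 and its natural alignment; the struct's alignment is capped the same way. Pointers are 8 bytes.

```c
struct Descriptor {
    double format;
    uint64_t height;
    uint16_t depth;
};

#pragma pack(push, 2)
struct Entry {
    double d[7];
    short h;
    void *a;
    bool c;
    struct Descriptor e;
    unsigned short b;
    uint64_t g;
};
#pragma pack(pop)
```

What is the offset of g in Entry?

94

Descriptor: format at 0 (size 8, align 8) → ends 8; height at 8 (size 8, align 8) → ends 16; depth at 16 (size 2, align 2) → ends 18; tail pad 6 to reach multiple of 8; total 24 bytes, alignment 8
d at 0 (size 56, align 2) → ends 56
h at 56 (size 2, align 2) → ends 58
a at 58 (size 8, align 2) → ends 66
c at 66 (size 1, align 1) → ends 67
pad 1 to align 2 for e
e at 68 (size 24, align 2) → ends 92
b at 92 (size 2, align 2) → ends 94
g at 94 (size 8, align 2) → ends 102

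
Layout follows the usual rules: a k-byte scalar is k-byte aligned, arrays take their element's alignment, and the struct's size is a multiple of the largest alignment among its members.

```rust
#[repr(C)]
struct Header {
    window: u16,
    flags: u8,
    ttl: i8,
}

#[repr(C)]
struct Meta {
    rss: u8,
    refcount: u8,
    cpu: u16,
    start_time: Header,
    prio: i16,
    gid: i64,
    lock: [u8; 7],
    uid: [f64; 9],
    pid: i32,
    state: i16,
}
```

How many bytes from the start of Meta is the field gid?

Header: 0..2  window  (2B, 2-aligned); 2..3  flags  (1B, 1-aligned); 3..4  ttl  (1B, 1-aligned); sizeof = 4, alignof = 2
0..1  rss  (1B, 1-aligned)
1..2  refcount  (1B, 1-aligned)
2..4  cpu  (2B, 2-aligned)
4..8  start_time  (4B, 2-aligned)
8..10  prio  (2B, 2-aligned)
10..16  -- padding (6B)
16..24  gid  (8B, 8-aligned)

16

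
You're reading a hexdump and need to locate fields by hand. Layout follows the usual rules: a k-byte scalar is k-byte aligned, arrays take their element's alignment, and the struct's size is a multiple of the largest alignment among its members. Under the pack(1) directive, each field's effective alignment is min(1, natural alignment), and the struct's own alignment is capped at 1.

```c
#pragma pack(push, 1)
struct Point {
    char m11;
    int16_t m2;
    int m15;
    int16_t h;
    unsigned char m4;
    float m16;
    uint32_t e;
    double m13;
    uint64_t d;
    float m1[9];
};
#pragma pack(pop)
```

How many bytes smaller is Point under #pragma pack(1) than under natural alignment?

natural layout:
  @0: m11 [1B, align 1] → 1
  +1 pad (align 2)
  @2: m2 [2B, align 2] → 4
  @4: m15 [4B, align 4] → 8
  @8: h [2B, align 2] → 10
  @10: m4 [1B, align 1] → 11
  +1 pad (align 4)
  @12: m16 [4B, align 4] → 16
  @16: e [4B, align 4] → 20
  +4 pad (align 8)
  @24: m13 [8B, align 8] → 32
  @32: d [8B, align 8] → 40
  @40: m1 [36B, align 4] → 76
  +4 tail pad (align 8)
  size 80, align 8
packed(1) layout:
  @0: m11 [1B, align 1] → 1
  @1: m2 [2B, align 1] → 3
  @3: m15 [4B, align 1] → 7
  @7: h [2B, align 1] → 9
  @9: m4 [1B, align 1] → 10
  @10: m16 [4B, align 1] → 14
  @14: e [4B, align 1] → 18
  @18: m13 [8B, align 1] → 26
  @26: d [8B, align 1] → 34
  @34: m1 [36B, align 1] → 70
  size 70, align 1
80 − 70 = 10

10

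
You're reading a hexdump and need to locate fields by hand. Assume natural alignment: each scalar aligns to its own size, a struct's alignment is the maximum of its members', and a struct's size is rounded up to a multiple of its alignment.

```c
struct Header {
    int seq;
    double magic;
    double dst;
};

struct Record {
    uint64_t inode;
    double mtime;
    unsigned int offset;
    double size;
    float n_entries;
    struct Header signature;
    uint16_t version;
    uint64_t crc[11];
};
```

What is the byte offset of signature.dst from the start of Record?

Header: seq at 0 (size 4, align 4) → ends 4; pad 4 to align 8 for magic; magic at 8 (size 8, align 8) → ends 16; dst at 16 (size 8, align 8) → ends 24; total 24 bytes, alignment 8
inode at 0 (size 8, align 8) → ends 8
mtime at 8 (size 8, align 8) → ends 16
offset at 16 (size 4, align 4) → ends 20
pad 4 to align 8 for size
size at 24 (size 8, align 8) → ends 32
n_entries at 32 (size 4, align 4) → ends 36
pad 4 to align 8 for signature
signature at 40 (size 24, align 8) → ends 64
within Header: dst at 16
40 + 16 = 56

56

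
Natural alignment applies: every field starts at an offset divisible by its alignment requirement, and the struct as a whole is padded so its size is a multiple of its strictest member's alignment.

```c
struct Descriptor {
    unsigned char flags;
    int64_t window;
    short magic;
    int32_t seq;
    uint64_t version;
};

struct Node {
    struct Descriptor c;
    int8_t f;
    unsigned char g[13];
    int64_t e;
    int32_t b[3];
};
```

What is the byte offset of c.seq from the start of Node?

20

Descriptor: @0: flags [1B, align 1] → 1; +7 pad (align 8); @8: window [8B, align 8] → 16; @16: magic [2B, align 2] → 18; +2 pad (align 4); @20: seq [4B, align 4] → 24; @24: version [8B, align 8] → 32; size 32, align 8
@0: c [32B, align 8] → 32
within Descriptor: seq at 20
0 + 20 = 20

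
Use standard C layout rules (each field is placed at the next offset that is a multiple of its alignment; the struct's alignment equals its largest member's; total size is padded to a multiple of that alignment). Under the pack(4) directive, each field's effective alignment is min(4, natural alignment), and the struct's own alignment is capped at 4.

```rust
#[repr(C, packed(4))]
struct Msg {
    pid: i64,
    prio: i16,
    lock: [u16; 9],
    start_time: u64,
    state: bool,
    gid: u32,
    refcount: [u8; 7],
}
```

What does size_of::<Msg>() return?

@0: pid [8B, align 4] → 8
@8: prio [2B, align 2] → 10
@10: lock [18B, align 2] → 28
@28: start_time [8B, align 4] → 36
@36: state [1B, align 1] → 37
+3 pad (align 4)
@40: gid [4B, align 4] → 44
@44: refcount [7B, align 1] → 51
+1 tail pad (align 4)
size 52, align 4

52 bytes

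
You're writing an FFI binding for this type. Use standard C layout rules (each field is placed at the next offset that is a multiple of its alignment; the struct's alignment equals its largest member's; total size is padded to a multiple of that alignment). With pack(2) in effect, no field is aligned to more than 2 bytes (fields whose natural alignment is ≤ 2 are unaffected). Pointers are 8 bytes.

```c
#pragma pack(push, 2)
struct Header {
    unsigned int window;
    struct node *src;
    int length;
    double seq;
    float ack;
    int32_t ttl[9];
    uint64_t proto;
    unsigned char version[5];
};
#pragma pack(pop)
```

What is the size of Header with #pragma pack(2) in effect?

window at 0 (size 4, align 2) → ends 4
src at 4 (size 8, align 2) → ends 12
length at 12 (size 4, align 2) → ends 16
seq at 16 (size 8, align 2) → ends 24
ack at 24 (size 4, align 2) → ends 28
ttl at 28 (size 36, align 2) → ends 64
proto at 64 (size 8, align 2) → ends 72
version at 72 (size 5, align 1) → ends 77
tail pad 1 to reach multiple of 2
total 78 bytes, alignment 2

78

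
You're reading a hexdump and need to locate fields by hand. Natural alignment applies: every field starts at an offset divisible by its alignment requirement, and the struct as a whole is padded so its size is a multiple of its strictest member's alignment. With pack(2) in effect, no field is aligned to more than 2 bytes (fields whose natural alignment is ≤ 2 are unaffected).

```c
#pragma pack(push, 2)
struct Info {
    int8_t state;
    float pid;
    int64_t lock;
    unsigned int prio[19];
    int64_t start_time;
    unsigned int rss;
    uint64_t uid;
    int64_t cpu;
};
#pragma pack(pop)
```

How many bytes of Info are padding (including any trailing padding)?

0..1  state  (1B, 1-aligned)
1..2  -- padding (1B)
2..6  pid  (4B, 2-aligned)
6..14  lock  (8B, 2-aligned)
14..90  prio  (76B, 2-aligned)
90..98  start_time  (8B, 2-aligned)
98..102  rss  (4B, 2-aligned)
102..110  uid  (8B, 2-aligned)
110..118  cpu  (8B, 2-aligned)
sizeof = 118, alignof = 2
data bytes 117, size 118 → padding 1

1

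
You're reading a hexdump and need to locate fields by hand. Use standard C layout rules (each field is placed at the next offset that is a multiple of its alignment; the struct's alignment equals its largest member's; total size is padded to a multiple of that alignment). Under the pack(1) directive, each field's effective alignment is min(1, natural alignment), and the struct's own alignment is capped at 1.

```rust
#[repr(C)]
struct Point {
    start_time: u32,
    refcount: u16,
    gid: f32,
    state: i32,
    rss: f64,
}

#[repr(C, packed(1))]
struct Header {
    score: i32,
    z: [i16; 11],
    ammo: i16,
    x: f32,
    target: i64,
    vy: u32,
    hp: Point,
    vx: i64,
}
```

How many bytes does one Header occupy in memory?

76 bytes

Point: 0..4  start_time  (4B, 4-aligned); 4..6  refcount  (2B, 2-aligned); 6..8  -- padding (2B); 8..12  gid  (4B, 4-aligned); 12..16  state  (4B, 4-aligned); 16..24  rss  (8B, 8-aligned); sizeof = 24, alignof = 8
0..4  score  (4B, 1-aligned)
4..26  z  (22B, 1-aligned)
26..28  ammo  (2B, 1-aligned)
28..32  x  (4B, 1-aligned)
32..40  target  (8B, 1-aligned)
40..44  vy  (4B, 1-aligned)
44..68  hp  (24B, 1-aligned)
68..76  vx  (8B, 1-aligned)
sizeof = 76, alignof = 1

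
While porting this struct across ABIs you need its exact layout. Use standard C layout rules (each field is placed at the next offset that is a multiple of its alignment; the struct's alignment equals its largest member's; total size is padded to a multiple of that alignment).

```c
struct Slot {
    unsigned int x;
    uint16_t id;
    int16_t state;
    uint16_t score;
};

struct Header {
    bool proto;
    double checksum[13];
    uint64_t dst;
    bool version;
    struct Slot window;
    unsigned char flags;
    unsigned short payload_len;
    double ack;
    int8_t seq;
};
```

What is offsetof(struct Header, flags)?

Slot: 0..4  x  (4B, 4-aligned); 4..6  id  (2B, 2-aligned); 6..8  state  (2B, 2-aligned); 8..10  score  (2B, 2-aligned); 10..12  -- tail padding (2B); sizeof = 12, alignof = 4
0..1  proto  (1B, 1-aligned)
1..8  -- padding (7B)
8..112  checksum  (104B, 8-aligned)
112..120  dst  (8B, 8-aligned)
120..121  version  (1B, 1-aligned)
121..124  -- padding (3B)
124..136  window  (12B, 4-aligned)
136..137  flags  (1B, 1-aligned)

136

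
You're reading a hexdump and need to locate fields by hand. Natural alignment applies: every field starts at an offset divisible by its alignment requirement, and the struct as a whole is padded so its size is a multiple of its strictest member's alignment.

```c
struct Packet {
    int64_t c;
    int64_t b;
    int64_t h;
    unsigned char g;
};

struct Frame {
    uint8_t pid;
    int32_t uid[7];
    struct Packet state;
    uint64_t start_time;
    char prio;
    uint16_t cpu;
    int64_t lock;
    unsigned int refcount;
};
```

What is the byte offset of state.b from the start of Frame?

Packet: c at 0 (size 8, align 8) → ends 8; b at 8 (size 8, align 8) → ends 16; h at 16 (size 8, align 8) → ends 24; g at 24 (size 1, align 1) → ends 25; tail pad 7 to reach multiple of 8; total 32 bytes, alignment 8
pid at 0 (size 1, align 1) → ends 1
pad 3 to align 4 for uid
uid at 4 (size 28, align 4) → ends 32
state at 32 (size 32, align 8) → ends 64
within Packet: b at 8
32 + 8 = 40

40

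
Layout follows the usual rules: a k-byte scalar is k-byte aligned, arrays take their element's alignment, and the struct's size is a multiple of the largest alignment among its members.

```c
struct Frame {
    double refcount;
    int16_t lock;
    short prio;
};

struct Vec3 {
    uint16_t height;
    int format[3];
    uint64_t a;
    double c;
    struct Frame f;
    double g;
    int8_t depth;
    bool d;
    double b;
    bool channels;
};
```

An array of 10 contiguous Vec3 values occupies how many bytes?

800

Frame: @0: refcount [8B, align 8] → 8; @8: lock [2B, align 2] → 10; @10: prio [2B, align 2] → 12; +4 tail pad (align 8); size 16, align 8
@0: height [2B, align 2] → 2
+2 pad (align 4)
@4: format [12B, align 4] → 16
@16: a [8B, align 8] → 24
@24: c [8B, align 8] → 32
@32: f [16B, align 8] → 48
@48: g [8B, align 8] → 56
@56: depth [1B, align 1] → 57
@57: d [1B, align 1] → 58
+6 pad (align 8)
@64: b [8B, align 8] → 72
@72: channels [1B, align 1] → 73
+7 tail pad (align 8)
size 80, align 8
array of 10: 10 × 80 = 800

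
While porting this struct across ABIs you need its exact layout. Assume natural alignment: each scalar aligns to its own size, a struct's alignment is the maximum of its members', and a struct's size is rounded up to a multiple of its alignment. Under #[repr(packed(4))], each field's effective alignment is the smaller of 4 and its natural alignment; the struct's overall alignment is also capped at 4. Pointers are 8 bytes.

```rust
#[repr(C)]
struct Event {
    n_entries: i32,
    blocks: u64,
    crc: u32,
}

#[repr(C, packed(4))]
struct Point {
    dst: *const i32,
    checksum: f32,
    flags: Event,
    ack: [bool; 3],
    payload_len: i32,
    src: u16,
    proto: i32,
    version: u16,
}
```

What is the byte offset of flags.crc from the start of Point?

28

Event: @0: n_entries [4B, align 4] → 4; +4 pad (align 8); @8: blocks [8B, align 8] → 16; @16: crc [4B, align 4] → 20; +4 tail pad (align 8); size 24, align 8
@0: dst [8B, align 4] → 8
@8: checksum [4B, align 4] → 12
@12: flags [24B, align 4] → 36
within Event: crc at 16
12 + 16 = 28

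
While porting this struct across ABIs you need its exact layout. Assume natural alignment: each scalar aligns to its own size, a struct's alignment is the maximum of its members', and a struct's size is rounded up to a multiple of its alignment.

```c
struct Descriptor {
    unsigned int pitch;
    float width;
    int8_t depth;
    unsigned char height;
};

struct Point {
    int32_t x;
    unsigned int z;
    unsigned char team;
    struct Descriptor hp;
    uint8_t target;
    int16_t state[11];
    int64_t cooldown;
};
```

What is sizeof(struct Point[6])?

Descriptor: @0: pitch [4B, align 4] → 4; @4: width [4B, align 4] → 8; @8: depth [1B, align 1] → 9; @9: height [1B, align 1] → 10; +2 tail pad (align 4); size 12, align 4
@0: x [4B, align 4] → 4
@4: z [4B, align 4] → 8
@8: team [1B, align 1] → 9
+3 pad (align 4)
@12: hp [12B, align 4] → 24
@24: target [1B, align 1] → 25
+1 pad (align 2)
@26: state [22B, align 2] → 48
@48: cooldown [8B, align 8] → 56
size 56, align 8
array of 6: 6 × 56 = 336

336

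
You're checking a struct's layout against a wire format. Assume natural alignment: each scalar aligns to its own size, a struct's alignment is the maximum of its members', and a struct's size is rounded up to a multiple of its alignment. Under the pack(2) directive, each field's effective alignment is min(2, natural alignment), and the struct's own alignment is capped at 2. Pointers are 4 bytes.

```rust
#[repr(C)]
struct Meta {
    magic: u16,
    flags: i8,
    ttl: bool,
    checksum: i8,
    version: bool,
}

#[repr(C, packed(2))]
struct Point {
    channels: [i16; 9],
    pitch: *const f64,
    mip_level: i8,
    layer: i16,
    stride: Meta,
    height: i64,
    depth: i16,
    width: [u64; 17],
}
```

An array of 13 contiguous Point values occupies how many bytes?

Meta: 0..2  magic  (2B, 2-aligned); 2..3  flags  (1B, 1-aligned); 3..4  ttl  (1B, 1-aligned); 4..5  checksum  (1B, 1-aligned); 5..6  version  (1B, 1-aligned); sizeof = 6, alignof = 2
0..18  channels  (18B, 2-aligned)
18..22  pitch  (4B, 2-aligned)
22..23  mip_level  (1B, 1-aligned)
23..24  -- padding (1B)
24..26  layer  (2B, 2-aligned)
26..32  stride  (6B, 2-aligned)
32..40  height  (8B, 2-aligned)
40..42  depth  (2B, 2-aligned)
42..178  width  (136B, 2-aligned)
sizeof = 178, alignof = 2
array of 13: 13 × 178 = 2314

2314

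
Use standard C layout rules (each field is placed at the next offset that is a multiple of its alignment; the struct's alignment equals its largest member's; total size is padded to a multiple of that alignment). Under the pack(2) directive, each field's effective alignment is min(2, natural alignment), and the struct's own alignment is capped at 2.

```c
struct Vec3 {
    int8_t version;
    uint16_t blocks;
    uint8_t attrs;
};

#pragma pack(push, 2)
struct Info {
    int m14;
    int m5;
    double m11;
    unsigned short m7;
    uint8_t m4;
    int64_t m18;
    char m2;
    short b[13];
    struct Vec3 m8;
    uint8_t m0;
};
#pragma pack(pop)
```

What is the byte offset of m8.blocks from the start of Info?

Vec3: 0..1  version  (1B, 1-aligned); 1..2  -- padding (1B); 2..4  blocks  (2B, 2-aligned); 4..5  attrs  (1B, 1-aligned); 5..6  -- tail padding (1B); sizeof = 6, alignof = 2
0..4  m14  (4B, 2-aligned)
4..8  m5  (4B, 2-aligned)
8..16  m11  (8B, 2-aligned)
16..18  m7  (2B, 2-aligned)
18..19  m4  (1B, 1-aligned)
19..20  -- padding (1B)
20..28  m18  (8B, 2-aligned)
28..29  m2  (1B, 1-aligned)
29..30  -- padding (1B)
30..56  b  (26B, 2-aligned)
56..62  m8  (6B, 2-aligned)
within Vec3: blocks at 2
56 + 2 = 58

58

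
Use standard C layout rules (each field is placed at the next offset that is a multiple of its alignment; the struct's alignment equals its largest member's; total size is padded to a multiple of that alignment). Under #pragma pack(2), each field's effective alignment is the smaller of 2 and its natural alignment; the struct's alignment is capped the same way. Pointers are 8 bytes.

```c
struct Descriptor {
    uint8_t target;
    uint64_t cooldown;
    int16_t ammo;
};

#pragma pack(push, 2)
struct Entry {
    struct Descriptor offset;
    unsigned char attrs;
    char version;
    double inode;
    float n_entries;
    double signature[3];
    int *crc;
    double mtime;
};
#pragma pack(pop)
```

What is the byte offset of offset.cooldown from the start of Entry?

Descriptor: @0: target [1B, align 1] → 1; +7 pad (align 8); @8: cooldown [8B, align 8] → 16; @16: ammo [2B, align 2] → 18; +6 tail pad (align 8); size 24, align 8
@0: offset [24B, align 2] → 24
within Descriptor: cooldown at 8
0 + 8 = 8

8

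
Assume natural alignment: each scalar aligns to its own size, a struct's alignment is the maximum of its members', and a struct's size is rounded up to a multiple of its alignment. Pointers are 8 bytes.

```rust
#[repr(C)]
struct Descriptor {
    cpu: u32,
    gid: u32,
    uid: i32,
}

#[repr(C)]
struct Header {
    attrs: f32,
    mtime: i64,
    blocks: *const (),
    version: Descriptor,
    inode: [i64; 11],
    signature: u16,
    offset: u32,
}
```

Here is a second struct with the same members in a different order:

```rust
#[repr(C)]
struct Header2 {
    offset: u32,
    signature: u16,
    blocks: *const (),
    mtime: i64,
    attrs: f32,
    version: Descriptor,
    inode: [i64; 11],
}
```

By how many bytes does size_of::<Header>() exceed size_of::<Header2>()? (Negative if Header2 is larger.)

Descriptor: cpu at 0 (size 4, align 4) → ends 4; gid at 4 (size 4, align 4) → ends 8; uid at 8 (size 4, align 4) → ends 12; total 12 bytes, alignment 4
attrs at 0 (size 4, align 4) → ends 4
pad 4 to align 8 for mtime
mtime at 8 (size 8, align 8) → ends 16
blocks at 16 (size 8, align 8) → ends 24
version at 24 (size 12, align 4) → ends 36
pad 4 to align 8 for inode
inode at 40 (size 88, align 8) → ends 128
signature at 128 (size 2, align 2) → ends 130
pad 2 to align 4 for offset
offset at 132 (size 4, align 4) → ends 136
total 136 bytes, alignment 8
— Header2 —
offset at 0 (size 4, align 4) → ends 4
signature at 4 (size 2, align 2) → ends 6
pad 2 to align 8 for blocks
blocks at 8 (size 8, align 8) → ends 16
mtime at 16 (size 8, align 8) → ends 24
attrs at 24 (size 4, align 4) → ends 28
version at 28 (size 12, align 4) → ends 40
inode at 40 (size 88, align 8) → ends 128
total 128 bytes, alignment 8
136 − 128 = 8

8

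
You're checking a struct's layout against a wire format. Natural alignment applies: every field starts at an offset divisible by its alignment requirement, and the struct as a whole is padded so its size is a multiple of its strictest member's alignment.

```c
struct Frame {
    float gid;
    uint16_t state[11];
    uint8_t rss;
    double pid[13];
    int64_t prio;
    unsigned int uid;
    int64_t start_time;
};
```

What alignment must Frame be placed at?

member alignments: gid=4, state=2, rss=1, pid=8, prio=8, uid=4, start_time=8
max = 8

8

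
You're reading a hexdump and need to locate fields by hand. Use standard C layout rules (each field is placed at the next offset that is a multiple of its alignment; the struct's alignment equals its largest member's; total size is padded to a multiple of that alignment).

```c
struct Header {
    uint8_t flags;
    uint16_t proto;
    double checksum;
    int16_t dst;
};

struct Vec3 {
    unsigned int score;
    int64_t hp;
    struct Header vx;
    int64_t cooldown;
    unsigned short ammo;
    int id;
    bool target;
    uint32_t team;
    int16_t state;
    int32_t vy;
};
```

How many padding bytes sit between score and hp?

Header: 0..1  flags  (1B, 1-aligned); 1..2  -- padding (1B); 2..4  proto  (2B, 2-aligned); 4..8  -- padding (4B); 8..16  checksum  (8B, 8-aligned); 16..18  dst  (2B, 2-aligned); 18..24  -- tail padding (6B); sizeof = 24, alignof = 8
0..4  score  (4B, 4-aligned)
4..8  -- padding (4B)
8..16  hp  (8B, 8-aligned)

4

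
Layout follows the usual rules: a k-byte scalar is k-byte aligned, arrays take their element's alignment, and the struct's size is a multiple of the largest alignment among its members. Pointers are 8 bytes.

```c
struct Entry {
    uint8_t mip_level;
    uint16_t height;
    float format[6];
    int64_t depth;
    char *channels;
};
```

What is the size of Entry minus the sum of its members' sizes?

5

0..1  mip_level  (1B, 1-aligned)
1..2  -- padding (1B)
2..4  height  (2B, 2-aligned)
4..28  format  (24B, 4-aligned)
28..32  -- padding (4B)
32..40  depth  (8B, 8-aligned)
40..48  channels  (8B, 8-aligned)
sizeof = 48, alignof = 8
data bytes 43, size 48 → padding 5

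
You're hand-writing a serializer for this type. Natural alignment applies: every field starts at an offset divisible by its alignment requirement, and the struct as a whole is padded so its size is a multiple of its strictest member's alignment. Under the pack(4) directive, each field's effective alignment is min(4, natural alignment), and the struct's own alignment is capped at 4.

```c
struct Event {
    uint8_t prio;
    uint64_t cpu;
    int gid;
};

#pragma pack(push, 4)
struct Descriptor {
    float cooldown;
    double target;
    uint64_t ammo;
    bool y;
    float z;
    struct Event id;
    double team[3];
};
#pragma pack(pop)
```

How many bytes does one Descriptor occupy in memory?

Event: @0: prio [1B, align 1] → 1; +7 pad (align 8); @8: cpu [8B, align 8] → 16; @16: gid [4B, align 4] → 20; +4 tail pad (align 8); size 24, align 8
@0: cooldown [4B, align 4] → 4
@4: target [8B, align 4] → 12
@12: ammo [8B, align 4] → 20
@20: y [1B, align 1] → 21
+3 pad (align 4)
@24: z [4B, align 4] → 28
@28: id [24B, align 4] → 52
@52: team [24B, align 4] → 76
size 76, align 4

76 bytes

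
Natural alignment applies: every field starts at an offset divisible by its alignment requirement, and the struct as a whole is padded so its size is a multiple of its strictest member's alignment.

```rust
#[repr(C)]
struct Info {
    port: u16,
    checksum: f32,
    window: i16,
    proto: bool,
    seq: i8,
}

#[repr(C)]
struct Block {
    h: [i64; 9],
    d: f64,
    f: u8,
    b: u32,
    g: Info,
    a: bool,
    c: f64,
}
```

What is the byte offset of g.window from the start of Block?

96

Info: port at 0 (size 2, align 2) → ends 2; pad 2 to align 4 for checksum; checksum at 4 (size 4, align 4) → ends 8; window at 8 (size 2, align 2) → ends 10; proto at 10 (size 1, align 1) → ends 11; seq at 11 (size 1, align 1) → ends 12; total 12 bytes, alignment 4
h at 0 (size 72, align 8) → ends 72
d at 72 (size 8, align 8) → ends 80
f at 80 (size 1, align 1) → ends 81
pad 3 to align 4 for b
b at 84 (size 4, align 4) → ends 88
g at 88 (size 12, align 4) → ends 100
within Info: window at 8
88 + 8 = 96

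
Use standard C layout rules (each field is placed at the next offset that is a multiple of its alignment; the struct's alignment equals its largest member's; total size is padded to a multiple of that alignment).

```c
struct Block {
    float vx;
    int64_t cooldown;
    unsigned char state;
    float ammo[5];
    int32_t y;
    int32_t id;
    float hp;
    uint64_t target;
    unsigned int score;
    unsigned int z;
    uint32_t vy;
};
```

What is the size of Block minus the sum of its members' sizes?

0..4  vx  (4B, 4-aligned)
4..8  -- padding (4B)
8..16  cooldown  (8B, 8-aligned)
16..17  state  (1B, 1-aligned)
17..20  -- padding (3B)
20..40  ammo  (20B, 4-aligned)
40..44  y  (4B, 4-aligned)
44..48  id  (4B, 4-aligned)
48..52  hp  (4B, 4-aligned)
52..56  -- padding (4B)
56..64  target  (8B, 8-aligned)
64..68  score  (4B, 4-aligned)
68..72  z  (4B, 4-aligned)
72..76  vy  (4B, 4-aligned)
76..80  -- tail padding (4B)
sizeof = 80, alignof = 8
data bytes 65, size 80 → padding 15

15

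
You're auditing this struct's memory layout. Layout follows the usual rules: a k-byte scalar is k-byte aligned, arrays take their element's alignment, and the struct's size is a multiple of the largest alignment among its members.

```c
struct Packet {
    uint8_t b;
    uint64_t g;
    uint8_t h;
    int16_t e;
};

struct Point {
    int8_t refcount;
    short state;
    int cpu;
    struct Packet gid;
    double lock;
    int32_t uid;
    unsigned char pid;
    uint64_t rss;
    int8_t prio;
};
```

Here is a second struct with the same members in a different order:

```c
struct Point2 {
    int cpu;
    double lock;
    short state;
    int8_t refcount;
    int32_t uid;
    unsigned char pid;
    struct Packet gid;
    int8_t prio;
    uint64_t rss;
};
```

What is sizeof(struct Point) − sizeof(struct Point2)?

Packet: @0: b [1B, align 1] → 1; +7 pad (align 8); @8: g [8B, align 8] → 16; @16: h [1B, align 1] → 17; +1 pad (align 2); @18: e [2B, align 2] → 20; +4 tail pad (align 8); size 24, align 8
@0: refcount [1B, align 1] → 1
+1 pad (align 2)
@2: state [2B, align 2] → 4
@4: cpu [4B, align 4] → 8
@8: gid [24B, align 8] → 32
@32: lock [8B, align 8] → 40
@40: uid [4B, align 4] → 44
@44: pid [1B, align 1] → 45
+3 pad (align 8)
@48: rss [8B, align 8] → 56
@56: prio [1B, align 1] → 57
+7 tail pad (align 8)
size 64, align 8
— Point2 —
@0: cpu [4B, align 4] → 4
+4 pad (align 8)
@8: lock [8B, align 8] → 16
@16: state [2B, align 2] → 18
@18: refcount [1B, align 1] → 19
+1 pad (align 4)
@20: uid [4B, align 4] → 24
@24: pid [1B, align 1] → 25
+7 pad (align 8)
@32: gid [24B, align 8] → 56
@56: prio [1B, align 1] → 57
+7 pad (align 8)
@64: rss [8B, align 8] → 72
size 72, align 8
64 − 72 = -8

-8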